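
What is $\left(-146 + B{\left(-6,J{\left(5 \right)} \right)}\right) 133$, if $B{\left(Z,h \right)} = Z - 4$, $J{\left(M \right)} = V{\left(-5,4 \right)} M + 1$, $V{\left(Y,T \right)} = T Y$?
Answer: $-20748$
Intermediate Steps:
$J{\left(M \right)} = 1 - 20 M$ ($J{\left(M \right)} = 4 \left(-5\right) M + 1 = - 20 M + 1 = 1 - 20 M$)
$B{\left(Z,h \right)} = -4 + Z$ ($B{\left(Z,h \right)} = Z - 4 = -4 + Z$)
$\left(-146 + B{\left(-6,J{\left(5 \right)} \right)}\right) 133 = \left(-146 - 10\right) 133 = \left(-156\right) 133 = -20748$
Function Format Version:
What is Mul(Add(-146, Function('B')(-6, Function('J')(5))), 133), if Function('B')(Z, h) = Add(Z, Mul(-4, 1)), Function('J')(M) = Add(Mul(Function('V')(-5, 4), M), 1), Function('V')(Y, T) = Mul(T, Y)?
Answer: -20748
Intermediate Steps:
Function('J')(M) = Add(1, Mul(-20, M)) (Function('J')(M) = Add(Mul(Mul(4, -5), M), 1) = Add(Mul(-20, M), 1) = Add(1, Mul(-20, M)))
Function('B')(Z, h) = Add(-4, Z) (Function('B')(Z, h) = Add(Z, -4) = Add(-4, Z))
Mul(Add(-146, Function('B')(-6, Function('J')(5))), 133) = Mul(Add(-146, Add(-4, -6)), 133) = Mul(Add(-146, -10), 133) = Mul(-156, 133) = -20748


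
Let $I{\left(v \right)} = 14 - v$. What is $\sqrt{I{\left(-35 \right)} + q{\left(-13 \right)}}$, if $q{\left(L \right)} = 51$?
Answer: $10$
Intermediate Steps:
$\sqrt{I{\left(-35 \right)} + q{\left(-13 \right)}} = \sqrt{\left(14 - -35\right) + 51} = \sqrt{\left(14 + 35\right) + 51} = \sqrt{49 + 51} = \sqrt{100} = 10$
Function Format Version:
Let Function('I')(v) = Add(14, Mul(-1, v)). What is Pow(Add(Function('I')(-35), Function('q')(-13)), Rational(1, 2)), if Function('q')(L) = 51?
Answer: 10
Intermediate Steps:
Pow(Add(Function('I')(-35), Function('q')(-13)), Rational(1, 2)) = Pow(Add(Add(14, Mul(-1, -35)), 51), Rational(1, 2)) = Pow(Add(Add(14, 35), 51), Rational(1, 2)) = Pow(Add(49, 51), Rational(1, 2)) = Pow(100, Rational(1, 2)) = 10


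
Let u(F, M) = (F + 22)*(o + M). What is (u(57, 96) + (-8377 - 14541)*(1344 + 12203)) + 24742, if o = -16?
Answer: -310439084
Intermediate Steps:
u(F, M) = (-16 + M)*(22 + F) (u(F, M) = (F + 22)*(-16 + M) = (22 + F)*(-16 + M) = (-16 + M)*(22 + F))
(u(57, 96) + (-8377 - 14541)*(1344 + 12203)) + 24742 = ((-352 - 16*57 + 22*96 + 57*96) + (-8377 - 14541)*(1344 + 12203)) + 24742 = ((-352 - 912 + 2112 + 5472) - 22918*13547) + 24742 = (6320 - 310470146) + 24742 = -310463826 + 24742 = -310439084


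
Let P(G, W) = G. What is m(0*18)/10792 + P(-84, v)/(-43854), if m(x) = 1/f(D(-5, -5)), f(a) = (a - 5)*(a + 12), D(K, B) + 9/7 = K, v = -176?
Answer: 477079939/249256780480 ≈ 0.0019140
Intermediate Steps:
D(K, B) = -9/7 + K
f(a) = (-5 + a)*(12 + a)
m(x) = -49/3160 (m(x) = 1/(-60 + (-9/7 - 5)**2 + 7*(-9/7 - 5)) = 1/(-60 + (-44/7)**2 + 7*(-44/7)) = 1/(-60 + 1936/49 - 44) = 1/(-3160/49) = -49/3160)
m(0*18)/10792 + P(-84, v)/(-43854) = -49/3160/10792 - 84/(-43854) = -49/3160*1/10792 - 84*(-1/43854) = -49/34102720 + 14/7309 = 477079939/249256780480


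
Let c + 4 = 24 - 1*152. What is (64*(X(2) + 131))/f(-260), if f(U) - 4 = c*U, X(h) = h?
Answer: 2128/8581 ≈ 0.24799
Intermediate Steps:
c = -132 (c = -4 + (24 - 1*152) = -4 + (24 - 152) = -4 - 128 = -132)
f(U) = 4 - 132*U
(64*(X(2) + 131))/f(-260) = (64*(2 + 131))/(4 - 132*(-260)) = (64*133)/(4 + 34320) = 8512/34324 = 8512*(1/34324) = 2128/8581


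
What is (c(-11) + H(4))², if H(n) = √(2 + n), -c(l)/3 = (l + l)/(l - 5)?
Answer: 1473/64 - 33*√6/4 ≈ 2.8073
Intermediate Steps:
c(l) = -6*l/(-5 + l) (c(l) = -3*(l + l)/(l - 5) = -3*2*l/(-5 + l) = -6*l/(-5 + l))
(c(-11) + H(4))² = (-6*(-11)/(-5 - 11) + √(2 + 4))² = (-6*(-11)/(-16) + √6)² = (-6*(-11)*(-1/16) + √6)² = (-33/8 + √6)²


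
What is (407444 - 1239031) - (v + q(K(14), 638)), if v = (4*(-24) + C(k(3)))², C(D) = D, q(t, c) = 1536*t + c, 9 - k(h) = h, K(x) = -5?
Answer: -832645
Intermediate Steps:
k(h) = 9 - h
q(t, c) = c + 1536*t
v = 8100 (v = (4*(-24) + (9 - 1*3))² = (-96 + (9 - 3))² = (-96 + 6)² = (-90)² = 8100)
(407444 - 1239031) - (v + q(K(14), 638)) = (407444 - 1239031) - (8100 + (638 + 1536*(-5))) = -831587 - (8100 + (638 - 7680)) = -831587 - (8100 - 7042) = -831587 - 1*1058 = -831587 - 1058 = -832645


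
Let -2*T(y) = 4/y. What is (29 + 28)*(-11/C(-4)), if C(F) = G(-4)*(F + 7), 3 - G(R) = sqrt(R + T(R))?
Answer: -1254/25 - 209*I*sqrt(14)/25 ≈ -50.16 - 31.28*I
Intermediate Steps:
T(y) = -2/y
G(R) = 3 - sqrt(R - 2/R)
C(F) = (3 - I*sqrt(14)/2)*(7 + F) (C(F) = (3 - sqrt(-4 - 2/(-4)))*(F + 7) = (3 - sqrt(-4 - 2*(-1/4)))*(7 + F) = (3 - sqrt(-4 + 1/2))*(7 + F) = (3 - sqrt(-7/2))*(7 + F) = (3 - I*sqrt(14)/2)*(7 + F))
(29 + 28)*(-11/C(-4)) = (29 + 28)*(-11*2/((6 - I*sqrt(14))*(7 - 4))) = 57*(-11*2/(3*(6 - I*sqrt(14)))) = 57*(-11/(9 - 3*I*sqrt(14)/2)) = -627/(9 - 3*I*sqrt(14)/2)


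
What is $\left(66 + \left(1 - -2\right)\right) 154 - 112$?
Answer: $10514$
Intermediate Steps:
$\left(66 + \left(1 - -2\right)\right) 154 - 112 = \left(66 + \left(1 + 2\right)\right) 154 - 112 = \left(66 + 3\right) 154 - 112 = 69 \cdot 154 - 112 = 10626 - 112 = 10514$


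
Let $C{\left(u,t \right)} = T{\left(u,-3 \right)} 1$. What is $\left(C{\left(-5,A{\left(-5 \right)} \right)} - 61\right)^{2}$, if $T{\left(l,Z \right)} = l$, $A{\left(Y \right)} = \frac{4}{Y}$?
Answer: $4356$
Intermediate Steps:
$C{\left(u,t \right)} = u$ ($C{\left(u,t \right)} = u 1 = u$)
$\left(C{\left(-5,A{\left(-5 \right)} \right)} - 61\right)^{2} = \left(-5 - 61\right)^{2} = \left(-66\right)^{2} = 4356$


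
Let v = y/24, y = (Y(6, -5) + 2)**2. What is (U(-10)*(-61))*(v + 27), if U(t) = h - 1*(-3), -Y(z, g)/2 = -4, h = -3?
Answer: 0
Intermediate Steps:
Y(z, g) = 8 (Y(z, g) = -2*(-4) = 8)
U(t) = 0 (U(t) = -3 - 1*(-3) = -3 + 3 = 0)
y = 100 (y = (8 + 2)**2 = 10**2 = 100)
v = 25/6 (v = 100/24 = 100*(1/24) = 25/6 ≈ 4.1667)
(U(-10)*(-61))*(v + 27) = (0*(-61))*(25/6 + 27) = 0*(187/6) = 0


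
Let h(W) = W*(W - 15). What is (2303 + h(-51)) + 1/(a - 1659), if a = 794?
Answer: 4903684/865 ≈ 5669.0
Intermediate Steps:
h(W) = W*(-15 + W)
(2303 + h(-51)) + 1/(a - 1659) = (2303 - 51*(-15 - 51)) + 1/(794 - 1659) = (2303 - 51*(-66)) + 1/(-865) = (2303 + 3366) - 1/865 = 5669 - 1/865 = 4903684/865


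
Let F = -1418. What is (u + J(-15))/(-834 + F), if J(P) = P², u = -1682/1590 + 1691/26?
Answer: -5973229/46548840 ≈ -0.12832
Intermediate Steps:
u = 1322479/20670 (u = -1682*1/1590 + 1691*(1/26) = -841/795 + 1691/26 = 1322479/20670 ≈ 63.981)
(u + J(-15))/(-834 + F) = (1322479/20670 + (-15)²)/(-834 - 1418) = (1322479/20670 + 225)/(-2252) = (5973229/20670)*(-1/2252) = -5973229/46548840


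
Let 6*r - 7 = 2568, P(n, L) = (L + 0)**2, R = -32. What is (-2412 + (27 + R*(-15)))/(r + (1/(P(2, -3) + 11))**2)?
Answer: -2286000/515003 ≈ -4.4388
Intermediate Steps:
P(n, L) = L**2
r = 2575/6 (r = 7/6 + (1/6)*2568 = 7/6 + 428 = 2575/6 ≈ 429.17)
(-2412 + (27 + R*(-15)))/(r + (1/(P(2, -3) + 11))**2) = (-2412 + (27 - 32*(-15)))/(2575/6 + (1/((-3)**2 + 11))**2) = (-2412 + (27 + 480))/(2575/6 + (1/(9 + 11))**2) = (-2412 + 507)/(2575/6 + (1/20)**2) = -1905/(2575/6 + (1/20)**2) = -1905/(2575/6 + 1/400) = -1905/515003/1200 = -1905*1200/515003 = -2286000/515003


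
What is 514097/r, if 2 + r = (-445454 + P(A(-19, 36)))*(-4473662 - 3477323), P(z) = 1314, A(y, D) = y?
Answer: 514097/3531350477898 ≈ 1.4558e-7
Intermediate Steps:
r = 3531350477898 (r = -2 + (-445454 + 1314)*(-4473662 - 3477323) = -2 - 444140*(-7950985) = -2 + 3531350477900 = 3531350477898)
514097/r = 514097/3531350477898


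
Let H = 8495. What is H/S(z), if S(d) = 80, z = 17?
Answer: 1699/16 ≈ 106.19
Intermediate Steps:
H/S(z) = 8495/80 = 8495*(1/80) = 1699/16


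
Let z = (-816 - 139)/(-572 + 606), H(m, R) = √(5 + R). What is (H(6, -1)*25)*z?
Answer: -23875/17 ≈ -1404.4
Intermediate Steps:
z = -955/34 ≈ -28.088
(H(6, -1)*25)*z = (√(5 - 1)*25)*(-955/34) = (√4*25)*(-955/34) = (2*25)*(-955/34) = 50*(-955/34) = -23875/17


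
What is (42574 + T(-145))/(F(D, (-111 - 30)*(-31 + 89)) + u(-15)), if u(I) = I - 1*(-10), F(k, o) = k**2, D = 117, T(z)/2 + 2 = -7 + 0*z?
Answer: 10639/3421 ≈ 3.1099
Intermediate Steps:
T(z) = -18 (T(z) = -4 + 2*(-7 + 0*z) = -4 + 2*(-7 + 0) = -4 + 2*(-7) = -4 - 14 = -18)
u(I) = 10 + I (u(I) = I + 10 = 10 + I)
(42574 + T(-145))/(F(D, (-111 - 30)*(-31 + 89)) + u(-15)) = (42574 - 18)/(117**2 + (10 - 15)) = 42556/(13689 - 5) = 42556/13684 = 42556*(1/13684) = 10639/3421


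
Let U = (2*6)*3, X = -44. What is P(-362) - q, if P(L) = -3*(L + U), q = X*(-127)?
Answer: -4610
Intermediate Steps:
U = 36 (U = 12*3 = 36)
q = 5588 (q = -44*(-127) = 5588)
P(L) = -108 - 3*L (P(L) = -3*(L + 36) = -3*(36 + L) = -108 - 3*L)
P(-362) - q = (-108 - 3*(-362)) - 1*5588 = (-108 + 1086) - 5588 = 978 - 5588 = -4610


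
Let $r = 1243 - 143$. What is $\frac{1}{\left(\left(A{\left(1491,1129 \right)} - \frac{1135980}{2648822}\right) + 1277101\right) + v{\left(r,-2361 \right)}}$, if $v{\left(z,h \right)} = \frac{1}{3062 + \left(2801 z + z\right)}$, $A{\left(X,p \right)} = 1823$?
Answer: $\frac{4086154930682}{5225879856170907199} \approx 7.8191 \cdot 10^{-7}$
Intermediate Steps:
$r = 1100$
$v{\left(z,h \right)} = \frac{1}{3062 + 2802 z}$
$\frac{1}{\left(\left(A{\left(1491,1129 \right)} - \frac{1135980}{2648822}\right) + 1277101\right) + v{\left(r,-2361 \right)}} = \frac{1}{\left(\left(1823 - \frac{1135980}{2648822}\right) + 1277101\right) + \frac{1}{2 \left(1531 + 1401 \cdot 1100\right)}} = \frac{1}{\left(\left(1823 - \frac{567990}{1324411}\right) + 1277101\right) + \frac{1}{2 \left(1531 + 1541100\right)}} = \frac{1}{\left(\left(1823 - \frac{567990}{1324411}\right) + 1277101\right) + \frac{1}{2 \cdot 1542631}} = \frac{1}{\left(\frac{2413833263}{1324411} + 1277101\right) + \frac{1}{2} \cdot \frac{1}{1542631}} = \frac{1}{\frac{1693820445774}{1324411} + \frac{1}{3085262}} = \frac{1}{\frac{5225879856170907199}{4086154930682}} = \frac{4086154930682}{5225879856170907199}$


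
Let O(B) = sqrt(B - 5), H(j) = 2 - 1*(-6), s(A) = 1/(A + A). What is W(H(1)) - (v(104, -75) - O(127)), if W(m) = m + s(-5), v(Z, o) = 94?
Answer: -861/10 + sqrt(122) ≈ -75.055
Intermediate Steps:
s(A) = 1/(2*A)
H(j) = 8 (H(j) = 2 + 6 = 8)
W(m) = -1/10 + m (W(m) = m + (1/2)/(-5) = m + (1/2)*(-1/5) = m - 1/10 = -1/10 + m)
O(B) = sqrt(-5 + B)
W(H(1)) - (v(104, -75) - O(127)) = (-1/10 + 8) - (94 - sqrt(-5 + 127)) = 79/10 - (94 - sqrt(122)) = 79/10 + (-94 + sqrt(122)) = -861/10 + sqrt(122)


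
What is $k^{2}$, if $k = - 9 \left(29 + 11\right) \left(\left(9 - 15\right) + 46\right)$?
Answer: $207360000$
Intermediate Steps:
$k = -14400$ ($k = - 9 \cdot 40 \left(-6 + 46\right) = - 9 \cdot 40 \cdot 40 = \left(-9\right) 1600 = -14400$)
$k^{2} = \left(-14400\right)^{2} = 207360000$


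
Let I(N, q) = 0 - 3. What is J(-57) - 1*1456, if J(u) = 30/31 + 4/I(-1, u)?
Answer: -135442/93 ≈ -1456.4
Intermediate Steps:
I(N, q) = -3
J(u) = -34/93 (J(u) = 30/31 + 4/(-3) = 30*(1/31) + 4*(-1/3) = 30/31 - 4/3 = -34/93)
J(-57) - 1*1456 = -34/93 - 1*1456 = -34/93 - 1456 = -135442/93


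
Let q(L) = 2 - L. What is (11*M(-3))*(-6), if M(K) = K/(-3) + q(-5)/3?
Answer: -220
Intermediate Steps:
M(K) = 7/3 - K/3 (M(K) = K/(-3) + (2 - 1*(-5))/3 = K*(-⅓) + (2 + 5)*(⅓) = -K/3 + 7*(⅓) = -K/3 + 7/3 = 7/3 - K/3)
(11*M(-3))*(-6) = (11*(7/3 - ⅓*(-3)))*(-6) = (11*(7/3 + 1))*(-6) = (11*(10/3))*(-6) = (110/3)*(-6) = -220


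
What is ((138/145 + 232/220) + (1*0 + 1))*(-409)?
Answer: -392231/319 ≈ -1229.6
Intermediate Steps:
((138/145 + 232/220) + (1*0 + 1))*(-409) = ((138*(1/145) + 232*(1/220)) + (0 + 1))*(-409) = ((138/145 + 58/55) + 1)*(-409) = (640/319 + 1)*(-409) = (959/319)*(-409) = -392231/319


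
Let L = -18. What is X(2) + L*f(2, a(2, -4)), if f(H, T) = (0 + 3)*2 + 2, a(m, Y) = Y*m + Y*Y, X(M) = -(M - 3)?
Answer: -143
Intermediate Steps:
X(M) = 3 - M (X(M) = -(-3 + M) = 3 - M)
a(m, Y) = Y² + Y*m (a(m, Y) = Y*m + Y² = Y² + Y*m)
f(H, T) = 8 (f(H, T) = 3*2 + 2 = 6 + 2 = 8)
X(2) + L*f(2, a(2, -4)) = (3 - 1*2) - 18*8 = (3 - 2) - 144 = 1 - 144 = -143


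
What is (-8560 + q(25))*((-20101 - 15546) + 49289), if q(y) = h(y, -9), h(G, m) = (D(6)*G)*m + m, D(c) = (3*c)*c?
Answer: -448398898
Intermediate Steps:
D(c) = 3*c**2
h(G, m) = m + 108*G*m (h(G, m) = ((3*6**2)*G)*m + m = ((3*36)*G)*m + m = (108*G)*m + m = 108*G*m + m = m + 108*G*m)
q(y) = -9 - 972*y (q(y) = -9*(1 + 108*y) = -9 - 972*y)
(-8560 + q(25))*((-20101 - 15546) + 49289) = (-8560 + (-9 - 972*25))*((-20101 - 15546) + 49289) = (-8560 + (-9 - 24300))*(-35647 + 49289) = (-8560 - 24309)*13642 = -32869*13642 = -448398898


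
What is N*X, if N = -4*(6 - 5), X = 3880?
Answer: -15520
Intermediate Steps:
N = -4 (N = -4*1 = -4)
N*X = -4*3880 = -15520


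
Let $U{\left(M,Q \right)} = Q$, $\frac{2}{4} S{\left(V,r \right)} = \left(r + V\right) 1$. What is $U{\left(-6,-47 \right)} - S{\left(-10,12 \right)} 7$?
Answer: $-75$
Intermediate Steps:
$S{\left(V,r \right)} = 2 V + 2 r$ ($S{\left(V,r \right)} = 2 \left(r + V\right) 1 = 2 \left(V + r\right) 1 = 2 \left(V + r\right) = 2 V + 2 r$)
$U{\left(-6,-47 \right)} - S{\left(-10,12 \right)} 7 = -47 - \left(2 \left(-10\right) + 2 \cdot 12\right) 7 = -47 - \left(-20 + 24\right) 7 = -47 - 4 \cdot 7 = -47 - 28 = -75$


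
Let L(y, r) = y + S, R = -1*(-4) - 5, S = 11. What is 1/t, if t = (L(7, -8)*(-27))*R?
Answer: 1/486 ≈ 0.0020576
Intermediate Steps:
R = -1 (R = 4 - 5 = -1)
L(y, r) = 11 + y (L(y, r) = y + 11 = 11 + y)
t = 486 (t = ((11 + 7)*(-27))*(-1) = (18*(-27))*(-1) = -486*(-1) = 486)
1/t = 1/486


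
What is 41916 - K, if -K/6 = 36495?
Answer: 260886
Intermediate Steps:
K = -218970 (K = -6*36495 = -218970)
41916 - K = 41916 - 1*(-218970) = 41916 + 218970 = 260886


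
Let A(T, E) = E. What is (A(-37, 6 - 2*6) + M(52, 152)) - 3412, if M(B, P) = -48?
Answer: -3466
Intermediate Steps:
(A(-37, 6 - 2*6) + M(52, 152)) - 3412 = ((6 - 2*6) - 48) - 3412 = ((6 - 12) - 48) - 3412 = (-6 - 48) - 3412 = -54 - 3412 = -3466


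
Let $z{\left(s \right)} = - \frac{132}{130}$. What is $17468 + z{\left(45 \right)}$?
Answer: $\frac{1135354}{65} \approx 17467.0$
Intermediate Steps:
$z{\left(s \right)} = - \frac{66}{65}$ ($z{\left(s \right)} = \left(-132\right) \frac{1}{130} = - \frac{66}{65}$)
$17468 + z{\left(45 \right)} = 17468 - \frac{66}{65} = \frac{1135354}{65}$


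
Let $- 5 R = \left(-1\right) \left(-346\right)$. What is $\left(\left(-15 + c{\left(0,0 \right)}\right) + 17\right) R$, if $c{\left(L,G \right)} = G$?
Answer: $- \frac{692}{5} \approx -138.4$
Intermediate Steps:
$R = - \frac{346}{5}$ ($R = - \frac{\left(-1\right) \left(-346\right)}{5} = \left(- \frac{1}{5}\right) 346 = - \frac{346}{5} \approx -69.2$)
$\left(\left(-15 + c{\left(0,0 \right)}\right) + 17\right) R = \left(\left(-15 + 0\right) + 17\right) \left(- \frac{346}{5}\right) = \left(-15 + 17\right) \left(- \frac{346}{5}\right) = 2 \left(- \frac{346}{5}\right) = - \frac{692}{5}$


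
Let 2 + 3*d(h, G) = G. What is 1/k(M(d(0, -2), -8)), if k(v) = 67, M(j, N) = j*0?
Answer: 1/67 ≈ 0.014925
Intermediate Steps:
d(h, G) = -⅔ + G/3
M(j, N) = 0
1/k(M(d(0, -2), -8)) = 1/67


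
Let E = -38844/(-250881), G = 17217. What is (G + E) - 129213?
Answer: -9365876544/83627 ≈ -1.1200e+5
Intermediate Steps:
E = 12948/83627 (E = -38844*(-1/250881) = 12948/83627 ≈ 0.15483)
(G + E) - 129213 = (17217 + 12948/83627) - 129213 = 1439819007/83627 - 129213 = -9365876544/83627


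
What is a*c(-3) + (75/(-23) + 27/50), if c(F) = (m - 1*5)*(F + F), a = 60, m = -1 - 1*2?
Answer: 3308871/1150 ≈ 2877.3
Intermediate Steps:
m = -3 (m = -1 - 2 = -3)
c(F) = -16*F (c(F) = (-3 - 1*5)*(F + F) = (-3 - 5)*(2*F) = -16*F)
a*c(-3) + (75/(-23) + 27/50) = 60*(-16*(-3)) + (75/(-23) + 27/50) = 60*48 + (75*(-1/23) + 27*(1/50)) = 2880 + (-75/23 + 27/50) = 2880 - 3129/1150 = 3308871/1150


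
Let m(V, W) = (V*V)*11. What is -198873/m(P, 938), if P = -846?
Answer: -22097/874764 ≈ -0.025261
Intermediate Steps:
m(V, W) = 11*V² (m(V, W) = V²*11 = 11*V²)
-198873/m(P, 938) = -198873/(11*(-846)²) = -198873/(11*715716) = -198873/7872876 = -198873*1/7872876 = -22097/874764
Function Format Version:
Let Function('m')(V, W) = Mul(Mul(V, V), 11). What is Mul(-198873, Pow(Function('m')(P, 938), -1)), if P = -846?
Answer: Rational(-22097, 874764) ≈ -0.025261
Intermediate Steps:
Function('m')(V, W) = Mul(11, Pow(V, 2)) (Function('m')(V, W) = Mul(Pow(V, 2), 11) = Mul(11, Pow(V, 2)))
Mul(-198873, Pow(Function('m')(P, 938), -1)) = Mul(-198873, Pow(Mul(11, Pow(-846, 2)), -1)) = Mul(-198873, Pow(Mul(11, 715716), -1)) = Mul(-198873, Pow(7872876, -1)) = Mul(-198873, Rational(1, 7872876)) = Rational(-22097, 874764)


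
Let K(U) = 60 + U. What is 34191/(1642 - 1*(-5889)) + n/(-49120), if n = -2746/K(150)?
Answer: 176353841663/38841885600 ≈ 4.5403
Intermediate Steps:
n = -1373/105 (n = -2746/(60 + 150) = -2746/210 = -2746*1/210 = -1373/105 ≈ -13.076)
34191/(1642 - 1*(-5889)) + n/(-49120) = 34191/(1642 - 1*(-5889)) - 1373/105/(-49120) = 34191/(1642 + 5889) - 1373/105*(-1/49120) = 34191/7531 + 1373/5157600 = 176353841663/38841885600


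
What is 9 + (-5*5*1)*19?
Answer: -466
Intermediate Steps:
9 + (-5*5*1)*19 = 9 - 25*1*19 = 9 - 25*19 = 9 - 475 = -466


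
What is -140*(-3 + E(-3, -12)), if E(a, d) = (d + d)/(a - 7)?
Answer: 84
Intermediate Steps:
E(a, d) = 2*d/(-7 + a) (E(a, d) = (2*d)/(-7 + a) = 2*d/(-7 + a))
-140*(-3 + E(-3, -12)) = -140*(-3 + 2*(-12)/(-7 - 3)) = -140*(-3 + 2*(-12)/(-10)) = -140*(-3 + 2*(-12)*(-⅒)) = -140*(-3 + 12/5) = -140*(-⅗) = 84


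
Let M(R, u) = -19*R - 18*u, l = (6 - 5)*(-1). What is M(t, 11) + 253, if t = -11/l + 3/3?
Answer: -173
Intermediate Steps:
l = -1 (l = 1*(-1) = -1)
t = 12 (t = -11/(-1) + 3/3 = -11*(-1) + 3*(1/3) = 11 + 1 = 12)
M(t, 11) + 253 = (-19*12 - 18*11) + 253 = (-228 - 198) + 253 = -426 + 253 = -173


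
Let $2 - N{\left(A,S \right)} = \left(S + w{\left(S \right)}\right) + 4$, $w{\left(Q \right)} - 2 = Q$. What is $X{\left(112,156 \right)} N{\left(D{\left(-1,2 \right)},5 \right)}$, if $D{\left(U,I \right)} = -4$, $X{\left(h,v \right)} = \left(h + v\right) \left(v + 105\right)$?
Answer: $-979272$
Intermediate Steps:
$X{\left(h,v \right)} = \left(105 + v\right) \left(h + v\right)$ ($X{\left(h,v \right)} = \left(h + v\right) \left(105 + v\right) = \left(105 + v\right) \left(h + v\right)$)
$w{\left(Q \right)} = 2 + Q$
$N{\left(A,S \right)} = -4 - 2 S$ ($N{\left(A,S \right)} = 2 - \left(\left(S + \left(2 + S\right)\right) + 4\right) = 2 - \left(\left(2 + 2 S\right) + 4\right) = 2 - \left(6 + 2 S\right) = -4 - 2 S$)
$X{\left(112,156 \right)} N{\left(D{\left(-1,2 \right)},5 \right)} = \left(156^{2} + 105 \cdot 112 + 105 \cdot 156 + 112 \cdot 156\right) \left(-4 - 10\right) = \left(24336 + 11760 + 16380 + 17472\right) \left(-4 - 10\right) = 69948 \left(-14\right) = -979272$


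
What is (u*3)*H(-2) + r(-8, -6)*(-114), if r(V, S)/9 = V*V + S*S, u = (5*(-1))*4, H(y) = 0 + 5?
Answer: -102900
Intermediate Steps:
H(y) = 5
u = -20 (u = -5*4 = -20)
r(V, S) = 9*S² + 9*V² (r(V, S) = 9*(V*V + S*S) = 9*(V² + S²) = 9*(S² + V²) = 9*S² + 9*V²)
(u*3)*H(-2) + r(-8, -6)*(-114) = -20*3*5 + (9*(-6)² + 9*(-8)²)*(-114) = -60*5 + (9*36 + 9*64)*(-114) = -300 + (324 + 576)*(-114) = -300 + 900*(-114) = -300 - 102600 = -102900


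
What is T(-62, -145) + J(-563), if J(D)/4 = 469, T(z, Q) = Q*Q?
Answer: 22901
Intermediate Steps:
T(z, Q) = Q**2
J(D) = 1876 (J(D) = 4*469 = 1876)
T(-62, -145) + J(-563) = (-145)**2 + 1876 = 21025 + 1876 = 22901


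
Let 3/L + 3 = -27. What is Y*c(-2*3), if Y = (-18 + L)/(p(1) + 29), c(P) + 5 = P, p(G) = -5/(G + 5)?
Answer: 5973/845 ≈ 7.0686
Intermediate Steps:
L = -⅒ (L = 3/(-3 - 27) = 3/(-30) = 3*(-1/30) = -⅒ ≈ -0.10000)
p(G) = -5/(5 + G)
c(P) = -5 + P
Y = -543/845 (Y = (-18 - ⅒)/(-5/(5 + 1) + 29) = -181/(10*(-5/6 + 29)) = -181/(10*(-5*⅙ + 29)) = -181/(10*(-⅚ + 29)) = -181/(10*169/6) = -181/10*6/169 = -543/845 ≈ -0.64260)
Y*c(-2*3) = -543*(-5 - 2*3)/845 = -543*(-5 - 6)/845 = -543/845*(-11) = 5973/845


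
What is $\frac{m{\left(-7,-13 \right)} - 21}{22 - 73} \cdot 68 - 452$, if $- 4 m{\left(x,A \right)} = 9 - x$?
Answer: $- \frac{1256}{3} \approx -418.67$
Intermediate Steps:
$m{\left(x,A \right)} = - \frac{9}{4} + \frac{x}{4}$ ($m{\left(x,A \right)} = - \frac{9 - x}{4} = - \frac{9}{4} + \frac{x}{4}$)
$\frac{m{\left(-7,-13 \right)} - 21}{22 - 73} \cdot 68 - 452 = \frac{\left(- \frac{9}{4} + \frac{1}{4} \left(-7\right)\right) - 21}{22 - 73} \cdot 68 - 452 = \frac{\left(- \frac{9}{4} - \frac{7}{4}\right) - 21}{-51} \cdot 68 - 452 = \left(-4 - 21\right) \left(- \frac{1}{51}\right) 68 - 452 = \left(-25\right) \left(- \frac{1}{51}\right) 68 - 452 = \frac{25}{51} \cdot 68 - 452 = \frac{100}{3} - 452 = - \frac{1256}{3}$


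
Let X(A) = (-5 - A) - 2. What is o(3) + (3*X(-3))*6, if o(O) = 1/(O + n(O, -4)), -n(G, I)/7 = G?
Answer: -1297/18 ≈ -72.056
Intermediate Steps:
n(G, I) = -7*G
o(O) = -1/(6*O) (o(O) = 1/(O - 7*O) = 1/(-6*O) = -1/(6*O))
X(A) = -7 - A
o(3) + (3*X(-3))*6 = -⅙/3 + (3*(-7 - 1*(-3)))*6 = -⅙*⅓ + (3*(-7 + 3))*6 = -1/18 + (3*(-4))*6 = -1/18 - 12*6 = -1/18 - 72 = -1297/18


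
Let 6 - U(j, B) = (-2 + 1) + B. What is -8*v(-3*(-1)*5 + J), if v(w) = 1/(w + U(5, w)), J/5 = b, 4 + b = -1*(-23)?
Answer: -8/7 ≈ -1.1429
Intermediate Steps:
b = 19 (b = -4 - 1*(-23) = -4 + 23 = 19)
U(j, B) = 7 - B (U(j, B) = 6 - ((-2 + 1) + B) = 6 - (-1 + B) = 6 + (1 - B) = 7 - B)
J = 95 (J = 5*19 = 95)
v(w) = ⅐ (v(w) = 1/(w + (7 - w)) = 1/7 = ⅐)
-8*v(-3*(-1)*5 + J) = -8/7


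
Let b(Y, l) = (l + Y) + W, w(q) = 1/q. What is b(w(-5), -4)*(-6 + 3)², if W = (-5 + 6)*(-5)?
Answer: -414/5 ≈ -82.800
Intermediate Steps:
w(q) = 1/q
W = -5 (W = 1*(-5) = -5)
b(Y, l) = -5 + Y + l (b(Y, l) = (l + Y) - 5 = (Y + l) - 5 = -5 + Y + l)
b(w(-5), -4)*(-6 + 3)² = (-5 + 1/(-5) - 4)*(-6 + 3)² = (-5 - ⅕ - 4)*(-3)² = -46/5*9 = -414/5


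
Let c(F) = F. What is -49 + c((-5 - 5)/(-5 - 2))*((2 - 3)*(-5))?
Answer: -293/7 ≈ -41.857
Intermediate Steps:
-49 + c((-5 - 5)/(-5 - 2))*((2 - 3)*(-5)) = -49 + ((-5 - 5)/(-5 - 2))*((2 - 3)*(-5)) = -49 + (-10/(-7))*(-1*(-5)) = -49 - 10*(-⅐)*5 = -49 + (10/7)*5 = -49 + 50/7 = -293/7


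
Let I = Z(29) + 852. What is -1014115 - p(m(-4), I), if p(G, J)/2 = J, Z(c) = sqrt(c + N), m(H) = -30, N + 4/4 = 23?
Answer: -1015819 - 2*sqrt(51) ≈ -1.0158e+6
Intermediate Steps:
N = 22 (N = -1 + 23 = 22)
Z(c) = sqrt(22 + c) (Z(c) = sqrt(c + 22) = sqrt(22 + c))
I = 852 + sqrt(51) (I = sqrt(22 + 29) + 852 = sqrt(51) + 852 = 852 + sqrt(51) ≈ 859.14)
p(G, J) = 2*J
-1014115 - p(m(-4), I) = -1014115 - 2*(852 + sqrt(51)) = -1014115 - (1704 + 2*sqrt(51)) = -1014115 + (-1704 - 2*sqrt(51)) = -1015819 - 2*sqrt(51)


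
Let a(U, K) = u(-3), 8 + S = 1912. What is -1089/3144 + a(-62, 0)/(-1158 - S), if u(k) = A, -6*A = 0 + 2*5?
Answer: -1664639/4813464 ≈ -0.34583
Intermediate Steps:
S = 1904 (S = -8 + 1912 = 1904)
A = -5/3 (A = -(0 + 2*5)/6 = -(0 + 10)/6 = -⅙*10 = -5/3 ≈ -1.6667)
u(k) = -5/3
a(U, K) = -5/3
-1089/3144 + a(-62, 0)/(-1158 - S) = -1089/3144 - 5/(3*(-1158 - 1*1904)) = -1089*1/3144 - 5/(3*(-1158 - 1904)) = -363/1048 - 5/3/(-3062) = -363/1048 - 5/3*(-1/3062) = -363/1048 + 5/9186 = -1664639/4813464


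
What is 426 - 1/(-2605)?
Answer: 1109731/2605 ≈ 426.00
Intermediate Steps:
426 - 1/(-2605) = 426 - 1*(-1/2605) = 426 + 1/2605 = 1109731/2605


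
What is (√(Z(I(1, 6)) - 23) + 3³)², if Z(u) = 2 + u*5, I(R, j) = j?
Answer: 900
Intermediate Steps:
Z(u) = 2 + 5*u
(√(Z(I(1, 6)) - 23) + 3³)² = (√((2 + 5*6) - 23) + 3³)² = (√((2 + 30) - 23) + 27)² = (√(32 - 23) + 27)² = (√9 + 27)² = (3 + 27)² = 30² = 900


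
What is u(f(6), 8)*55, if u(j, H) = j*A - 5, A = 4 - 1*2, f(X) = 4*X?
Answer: 2365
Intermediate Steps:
A = 2 (A = 4 - 2 = 2)
u(j, H) = -5 + 2*j (u(j, H) = j*2 - 5 = 2*j - 5 = -5 + 2*j)
u(f(6), 8)*55 = (-5 + 2*(4*6))*55 = (-5 + 2*24)*55 = (-5 + 48)*55 = 43*55 = 2365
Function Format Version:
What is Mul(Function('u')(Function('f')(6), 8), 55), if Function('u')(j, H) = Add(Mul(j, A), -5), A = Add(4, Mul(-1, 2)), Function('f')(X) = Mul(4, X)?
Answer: 2365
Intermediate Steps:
A = 2 (A = Add(4, -2) = 2)
Function('u')(j, H) = Add(-5, Mul(2, j)) (Function('u')(j, H) = Add(Mul(j, 2), -5) = Add(Mul(2, j), -5) = Add(-5, Mul(2, j)))
Mul(Function('u')(Function('f')(6), 8), 55) = Mul(Add(-5, Mul(2, Mul(4, 6))), 55) = Mul(Add(-5, Mul(2, 24)), 55) = Mul(Add(-5, 48), 55) = Mul(43, 55) = 2365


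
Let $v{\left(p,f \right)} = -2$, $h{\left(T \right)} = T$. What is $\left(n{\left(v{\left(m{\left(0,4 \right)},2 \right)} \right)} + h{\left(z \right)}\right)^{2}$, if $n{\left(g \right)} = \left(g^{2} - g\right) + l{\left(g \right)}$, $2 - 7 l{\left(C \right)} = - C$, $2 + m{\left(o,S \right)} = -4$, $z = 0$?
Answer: $36$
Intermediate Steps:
$m{\left(o,S \right)} = -6$ ($m{\left(o,S \right)} = -2 - 4 = -6$)
$l{\left(C \right)} = \frac{2}{7} + \frac{C}{7}$ ($l{\left(C \right)} = \frac{2}{7} - \frac{\left(-1\right) C}{7} = \frac{2}{7} + \frac{C}{7}$)
$n{\left(g \right)} = \frac{2}{7} + g^{2} - \frac{6 g}{7}$ ($n{\left(g \right)} = \left(g^{2} - g\right) + \left(\frac{2}{7} + \frac{g}{7}\right) = \frac{2}{7} + g^{2} - \frac{6 g}{7}$)
$\left(n{\left(v{\left(m{\left(0,4 \right)},2 \right)} \right)} + h{\left(z \right)}\right)^{2} = \left(\left(\frac{2}{7} + \left(-2\right)^{2} - - \frac{12}{7}\right) + 0\right)^{2} = \left(\left(\frac{2}{7} + 4 + \frac{12}{7}\right) + 0\right)^{2} = \left(6 + 0\right)^{2} = 6^{2} = 36$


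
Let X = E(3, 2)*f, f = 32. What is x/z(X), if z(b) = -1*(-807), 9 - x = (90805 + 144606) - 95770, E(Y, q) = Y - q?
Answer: -46544/269 ≈ -173.03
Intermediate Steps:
X = 32 (X = (3 - 1*2)*32 = (3 - 2)*32 = 1*32 = 32)
x = -139632 (x = 9 - ((90805 + 144606) - 95770) = 9 - (235411 - 95770) = 9 - 1*139641 = 9 - 139641 = -139632)
z(b) = 807
x/z(X) = -139632/807 = -139632*1/807 = -46544/269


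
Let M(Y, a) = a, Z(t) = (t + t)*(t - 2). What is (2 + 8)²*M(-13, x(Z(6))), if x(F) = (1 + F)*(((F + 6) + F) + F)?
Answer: 735000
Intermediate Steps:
Z(t) = 2*t*(-2 + t) (Z(t) = (2*t)*(-2 + t) = 2*t*(-2 + t))
x(F) = (1 + F)*(6 + 3*F) (x(F) = (1 + F)*(((6 + F) + F) + F) = (1 + F)*((6 + 2*F) + F) = (1 + F)*(6 + 3*F))
(2 + 8)²*M(-13, x(Z(6))) = (2 + 8)²*(6 + 3*(2*6*(-2 + 6))² + 9*(2*6*(-2 + 6))) = 10²*(6 + 3*(2*6*4)² + 9*(2*6*4)) = 100*(6 + 3*48² + 9*48) = 100*(6 + 3*2304 + 432) = 100*(6 + 6912 + 432) = 100*7350 = 735000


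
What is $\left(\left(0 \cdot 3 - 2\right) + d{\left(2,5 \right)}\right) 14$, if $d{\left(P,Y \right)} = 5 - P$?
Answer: $14$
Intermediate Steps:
$\left(\left(0 \cdot 3 - 2\right) + d{\left(2,5 \right)}\right) 14 = \left(\left(0 \cdot 3 - 2\right) + \left(5 - 2\right)\right) 14 = \left(\left(0 - 2\right) + \left(5 - 2\right)\right) 14 = \left(-2 + 3\right) 14 = 1 \cdot 14 = 14$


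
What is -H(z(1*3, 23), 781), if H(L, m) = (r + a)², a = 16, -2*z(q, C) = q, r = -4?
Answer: -144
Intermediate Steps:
z(q, C) = -q/2
H(L, m) = 144 (H(L, m) = (-4 + 16)² = 12² = 144)
-H(z(1*3, 23), 781) = -1*144 = -144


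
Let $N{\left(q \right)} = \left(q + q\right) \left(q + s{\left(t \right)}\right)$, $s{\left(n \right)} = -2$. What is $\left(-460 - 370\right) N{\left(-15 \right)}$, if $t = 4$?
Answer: $-423300$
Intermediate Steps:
$N{\left(q \right)} = 2 q \left(-2 + q\right)$ ($N{\left(q \right)} = \left(q + q\right) \left(q - 2\right) = 2 q \left(-2 + q\right)$)
$\left(-460 - 370\right) N{\left(-15 \right)} = \left(-460 - 370\right) 2 \left(-15\right) \left(-2 - 15\right) = - 830 \cdot 2 \left(-15\right) \left(-17\right) = \left(-830\right) 510 = -423300$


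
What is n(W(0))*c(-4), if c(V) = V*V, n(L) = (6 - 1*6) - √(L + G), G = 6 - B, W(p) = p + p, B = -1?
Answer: -16*√7 ≈ -42.332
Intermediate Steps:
W(p) = 2*p
G = 7 (G = 6 - 1*(-1) = 6 + 1 = 7)
n(L) = -√(7 + L) (n(L) = (6 - 1*6) - √(L + 7) = (6 - 6) - √(7 + L) = 0 - √(7 + L) = -√(7 + L))
c(V) = V²
n(W(0))*c(-4) = -√(7 + 2*0)*(-4)² = -√(7 + 0)*16 = -√7*16 = -16*√7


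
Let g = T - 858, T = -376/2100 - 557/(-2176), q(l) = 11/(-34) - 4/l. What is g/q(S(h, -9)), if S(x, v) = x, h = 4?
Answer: 980091319/1512000 ≈ 648.21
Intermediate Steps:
q(l) = -11/34 - 4/l (q(l) = 11*(-1/34) - 4/l = -11/34 - 4/l)
T = 87881/1142400 (T = -376*1/2100 - 557*(-1/2176) = -94/525 + 557/2176 = 87881/1142400 ≈ 0.076927)
g = -980091319/1142400 (g = 87881/1142400 - 858 = -980091319/1142400 ≈ -857.92)
g/q(S(h, -9)) = -980091319/(1142400*(-11/34 - 4/4)) = -980091319/(1142400*(-11/34 - 4*¼)) = -980091319/(1142400*(-11/34 - 1)) = -980091319/(1142400*(-45/34)) = -980091319/1142400*(-34/45) = 980091319/1512000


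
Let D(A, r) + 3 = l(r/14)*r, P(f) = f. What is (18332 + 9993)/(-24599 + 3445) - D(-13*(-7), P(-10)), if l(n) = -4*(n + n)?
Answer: 1243937/21154 ≈ 58.804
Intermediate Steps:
l(n) = -8*n
D(A, r) = -3 - 4*r²/7 (D(A, r) = -3 + (-8*r/14)*r = -3 + (-4*r/7)*r = -3 - 4*r²/7)
(18332 + 9993)/(-24599 + 3445) - D(-13*(-7), P(-10)) = (18332 + 9993)/(-24599 + 3445) - (-3 - 4/7*(-10)²) = 28325/(-21154) - (-3 - 4/7*100) = 28325*(-1/21154) - (-3 - 400/7) = -28325/21154 - 1*(-421/7) = -28325/21154 + 421/7 = 1243937/21154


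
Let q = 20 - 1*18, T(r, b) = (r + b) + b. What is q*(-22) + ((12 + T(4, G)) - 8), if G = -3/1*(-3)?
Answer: -18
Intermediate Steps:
G = 9 (G = -3*1*(-3) = -3*(-3) = 9)
T(r, b) = r + 2*b (T(r, b) = (b + r) + b = r + 2*b)
q = 2 (q = 20 - 18 = 2)
q*(-22) + ((12 + T(4, G)) - 8) = 2*(-22) + ((12 + (4 + 2*9)) - 8) = -44 + ((12 + (4 + 18)) - 8) = -44 + ((12 + 22) - 8) = -44 + (34 - 8) = -44 + 26 = -18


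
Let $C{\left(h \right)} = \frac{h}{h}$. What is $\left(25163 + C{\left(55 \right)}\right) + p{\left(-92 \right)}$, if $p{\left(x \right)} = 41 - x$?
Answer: $25297$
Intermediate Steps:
$C{\left(h \right)} = 1$
$\left(25163 + C{\left(55 \right)}\right) + p{\left(-92 \right)} = \left(25163 + 1\right) + \left(41 - -92\right) = 25164 + \left(41 + 92\right) = 25164 + 133 = 25297$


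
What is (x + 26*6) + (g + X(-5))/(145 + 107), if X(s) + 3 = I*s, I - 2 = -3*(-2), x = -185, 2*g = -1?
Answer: -4901/168 ≈ -29.173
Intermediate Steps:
g = -½ (g = (½)*(-1) = -½ ≈ -0.50000)
I = 8 (I = 2 - 3*(-2) = 2 + 6 = 8)
X(s) = -3 + 8*s
(x + 26*6) + (g + X(-5))/(145 + 107) = (-185 + 26*6) + (-½ + (-3 + 8*(-5)))/(145 + 107) = (-185 + 156) + (-½ + (-3 - 40))/252 = -29 + (-½ - 43)*(1/252) = -29 - 87/2*1/252 = -29 - 29/168 = -4901/168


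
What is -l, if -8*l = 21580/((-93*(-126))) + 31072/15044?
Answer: 43046951/88142796 ≈ 0.48838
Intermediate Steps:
l = -43046951/88142796 (l = -(21580/((-93*(-126))) + 31072/15044)/8 = -(21580/11718 + 31072*(1/15044))/8 = -(21580*(1/11718) + 7768/3761)/8 = -(10790/5859 + 7768/3761)/8 = -⅛*86093902/22035699 = -43046951/88142796 ≈ -0.48838)
-l = -1*(-43046951/88142796) = 43046951/88142796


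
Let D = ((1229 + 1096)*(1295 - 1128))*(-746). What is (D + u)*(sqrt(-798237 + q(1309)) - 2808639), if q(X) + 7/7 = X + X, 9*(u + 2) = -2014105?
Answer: 814159682941583 - 5217784946*I*sqrt(198905)/9 ≈ 8.1416e+14 - 2.5856e+11*I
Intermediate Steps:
u = -2014123/9 (u = -2 + (1/9)*(-2014105) = -2 - 2014105/9 = -2014123/9 ≈ -2.2379e+5)
q(X) = -1 + 2*X (q(X) = -1 + (X + X) = -1 + 2*X)
D = -289653150 (D = (2325*167)*(-746) = 388275*(-746) = -289653150)
(D + u)*(sqrt(-798237 + q(1309)) - 2808639) = (-289653150 - 2014123/9)*(sqrt(-798237 + (-1 + 2*1309)) - 2808639) = -2608892473*(sqrt(-798237 + (-1 + 2618)) - 2808639)/9 = -2608892473*(sqrt(-798237 + 2617) - 2808639)/9 = -2608892473*(sqrt(-795620) - 2808639)/9 = -2608892473*(2*I*sqrt(198905) - 2808639)/9 = -2608892473*(-2808639 + 2*I*sqrt(198905))/9 = 814159682941583 - 5217784946*I*sqrt(198905)/9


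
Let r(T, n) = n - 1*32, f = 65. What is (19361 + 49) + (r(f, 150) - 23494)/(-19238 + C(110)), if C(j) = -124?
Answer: 62639966/3227 ≈ 19411.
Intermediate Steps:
r(T, n) = -32 + n (r(T, n) = n - 32 = -32 + n)
(19361 + 49) + (r(f, 150) - 23494)/(-19238 + C(110)) = (19361 + 49) + ((-32 + 150) - 23494)/(-19238 - 124) = 19410 + (118 - 23494)/(-19362) = 19410 - 23376*(-1/19362) = 19410 + 3896/3227 = 62639966/3227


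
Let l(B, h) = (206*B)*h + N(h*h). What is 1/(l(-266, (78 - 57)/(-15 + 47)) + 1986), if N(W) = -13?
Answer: -8/271895 ≈ -2.9423e-5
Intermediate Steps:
l(B, h) = -13 + 206*B*h (l(B, h) = (206*B)*h - 13 = 206*B*h - 13 = -13 + 206*B*h)
1/(l(-266, (78 - 57)/(-15 + 47)) + 1986) = 1/((-13 + 206*(-266)*((78 - 57)/(-15 + 47))) + 1986) = 1/((-13 + 206*(-266)*(21/32)) + 1986) = 1/((-13 - 287679/8) + 1986) = 1/(-287783/8 + 1986) = 1/(-271895/8) = -8/271895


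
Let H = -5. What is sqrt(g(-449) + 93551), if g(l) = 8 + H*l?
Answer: 2*sqrt(23951) ≈ 309.52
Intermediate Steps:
g(l) = 8 - 5*l
sqrt(g(-449) + 93551) = sqrt((8 - 5*(-449)) + 93551) = sqrt((8 + 2245) + 93551) = sqrt(2253 + 93551) = sqrt(95804) = 2*sqrt(23951)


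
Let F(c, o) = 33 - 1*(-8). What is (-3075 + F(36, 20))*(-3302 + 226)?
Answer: 9332584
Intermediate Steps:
F(c, o) = 41 (F(c, o) = 33 + 8 = 41)
(-3075 + F(36, 20))*(-3302 + 226) = (-3075 + 41)*(-3302 + 226) = -3034*(-3076) = 9332584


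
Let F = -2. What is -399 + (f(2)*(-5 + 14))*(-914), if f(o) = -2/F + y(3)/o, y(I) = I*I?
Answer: -45642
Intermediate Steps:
y(I) = I**2
f(o) = 1 + 9/o (f(o) = -2/(-2) + 3**2/o = -2*(-1/2) + 9/o = 1 + 9/o)
-399 + (f(2)*(-5 + 14))*(-914) = -399 + (((9 + 2)/2)*(-5 + 14))*(-914) = -399 + (((1/2)*11)*9)*(-914) = -399 + ((11/2)*9)*(-914) = -399 + (99/2)*(-914) = -399 - 45243 = -45642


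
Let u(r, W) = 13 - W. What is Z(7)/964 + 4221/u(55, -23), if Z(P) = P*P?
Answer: 56539/482 ≈ 117.30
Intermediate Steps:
Z(P) = P²
Z(7)/964 + 4221/u(55, -23) = 7²/964 + 4221/(13 - 1*(-23)) = 49*(1/964) + 4221/(13 + 23) = 49/964 + 4221/36 = 49/964 + 4221*(1/36) = 49/964 + 469/4 = 56539/482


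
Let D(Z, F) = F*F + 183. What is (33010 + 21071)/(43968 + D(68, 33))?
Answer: 18027/15080 ≈ 1.1954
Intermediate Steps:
D(Z, F) = 183 + F**2 (D(Z, F) = F**2 + 183 = 183 + F**2)
(33010 + 21071)/(43968 + D(68, 33)) = (33010 + 21071)/(43968 + (183 + 33**2)) = 54081/(43968 + (183 + 1089)) = 54081/(43968 + 1272) = 54081/45240 = 54081*(1/45240) = 18027/15080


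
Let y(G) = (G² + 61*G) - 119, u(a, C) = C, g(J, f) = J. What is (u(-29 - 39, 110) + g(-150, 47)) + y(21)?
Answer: 1563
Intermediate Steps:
y(G) = -119 + G² + 61*G
(u(-29 - 39, 110) + g(-150, 47)) + y(21) = (110 - 150) + (-119 + 21² + 61*21) = -40 + (-119 + 441 + 1281) = -40 + 1603 = 1563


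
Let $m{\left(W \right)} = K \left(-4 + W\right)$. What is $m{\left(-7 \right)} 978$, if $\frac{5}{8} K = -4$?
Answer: $\frac{344256}{5} \approx 68851.0$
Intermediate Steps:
$K = - \frac{32}{5}$ ($K = \frac{8}{5} \left(-4\right) = - \frac{32}{5} \approx -6.4$)
$m{\left(W \right)} = \frac{128}{5} - \frac{32 W}{5}$ ($m{\left(W \right)} = - \frac{32 \left(-4 + W\right)}{5} = \frac{128}{5} - \frac{32 W}{5}$)
$m{\left(-7 \right)} 978 = \left(\frac{128}{5} - - \frac{224}{5}\right) 978 = \left(\frac{128}{5} + \frac{224}{5}\right) 978 = \frac{352}{5} \cdot 978 = \frac{344256}{5}$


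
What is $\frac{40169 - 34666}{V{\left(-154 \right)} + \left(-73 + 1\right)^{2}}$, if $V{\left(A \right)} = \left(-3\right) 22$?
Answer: $\frac{5503}{5118} \approx 1.0752$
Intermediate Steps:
$V{\left(A \right)} = -66$
$\frac{40169 - 34666}{V{\left(-154 \right)} + \left(-73 + 1\right)^{2}} = \frac{40169 - 34666}{-66 + \left(-73 + 1\right)^{2}} = \frac{5503}{-66 + \left(-72\right)^{2}} = \frac{5503}{-66 + 5184} = \frac{5503}{5118}$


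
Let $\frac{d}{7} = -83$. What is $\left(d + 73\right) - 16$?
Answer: $-524$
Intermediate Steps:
$d = -581$ ($d = 7 \left(-83\right) = -581$)
$\left(d + 73\right) - 16 = \left(-581 + 73\right) - 16 = -508 - 16 = -524$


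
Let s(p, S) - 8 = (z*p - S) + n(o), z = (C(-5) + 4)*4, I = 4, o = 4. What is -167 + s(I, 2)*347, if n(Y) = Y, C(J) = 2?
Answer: 36615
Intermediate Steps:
z = 24 (z = (2 + 4)*4 = 6*4 = 24)
s(p, S) = 12 - S + 24*p (s(p, S) = 8 + ((24*p - S) + 4) = 8 + ((-S + 24*p) + 4) = 8 + (4 - S + 24*p) = 12 - S + 24*p)
-167 + s(I, 2)*347 = -167 + (12 - 1*2 + 24*4)*347 = -167 + (12 - 2 + 96)*347 = -167 + 106*347 = -167 + 36782 = 36615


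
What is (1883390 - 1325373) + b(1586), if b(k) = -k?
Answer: 556431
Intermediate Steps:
(1883390 - 1325373) + b(1586) = (1883390 - 1325373) - 1*1586 = 558017 - 1586 = 556431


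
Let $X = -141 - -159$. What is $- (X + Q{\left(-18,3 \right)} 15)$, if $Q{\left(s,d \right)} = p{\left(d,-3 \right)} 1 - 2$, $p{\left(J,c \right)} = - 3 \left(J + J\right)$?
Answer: $282$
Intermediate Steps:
$p{\left(J,c \right)} = - 6 J$ ($p{\left(J,c \right)} = - 3 \cdot 2 J = - 6 J$)
$X = 18$ ($X = -141 + 159 = 18$)
$Q{\left(s,d \right)} = -2 - 6 d$ ($Q{\left(s,d \right)} = - 6 d 1 - 2 = - 6 d - 2 = -2 - 6 d$)
$- (X + Q{\left(-18,3 \right)} 15) = - (18 + \left(-2 - 18\right) 15) = - (18 - 300) = \left(-1\right) \left(-282\right) = 282$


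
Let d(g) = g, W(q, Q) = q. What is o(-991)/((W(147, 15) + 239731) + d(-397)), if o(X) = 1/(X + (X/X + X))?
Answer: -1/474411861 ≈ -2.1079e-9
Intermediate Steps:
o(X) = 1/(1 + 2*X) (o(X) = 1/(X + (1 + X)) = 1/(1 + 2*X))
o(-991)/((W(147, 15) + 239731) + d(-397)) = 1/((1 + 2*(-991))*((147 + 239731) - 397)) = 1/((1 - 1982)*(239878 - 397)) = 1/(-1981*239481) = -1/1981*1/239481 = -1/474411861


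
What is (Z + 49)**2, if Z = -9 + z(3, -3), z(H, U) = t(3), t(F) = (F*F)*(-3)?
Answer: 169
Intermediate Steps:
t(F) = -3*F**2 (t(F) = F**2*(-3) = -3*F**2)
z(H, U) = -27 (z(H, U) = -3*3**2 = -3*9 = -27)
Z = -36 (Z = -9 - 27 = -36)
(Z + 49)**2 = (-36 + 49)**2 = 13**2 = 169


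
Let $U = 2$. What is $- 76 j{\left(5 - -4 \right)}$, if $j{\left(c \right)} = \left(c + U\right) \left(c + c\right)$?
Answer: $-15048$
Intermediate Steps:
$j{\left(c \right)} = 2 c \left(2 + c\right)$ ($j{\left(c \right)} = \left(c + 2\right) \left(c + c\right) = \left(2 + c\right) 2 c = 2 c \left(2 + c\right)$)
$- 76 j{\left(5 - -4 \right)} = - 76 \cdot 2 \left(5 - -4\right) \left(2 + \left(5 - -4\right)\right) = - 76 \cdot 2 \left(5 + 4\right) \left(2 + \left(5 + 4\right)\right) = - 76 \cdot 2 \cdot 9 \left(2 + 9\right) = - 76 \cdot 2 \cdot 9 \cdot 11 = \left(-76\right) 198 = -15048$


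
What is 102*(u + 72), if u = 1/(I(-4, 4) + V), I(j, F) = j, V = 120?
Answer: 426003/58 ≈ 7344.9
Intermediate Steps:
u = 1/116 (u = 1/(-4 + 120) = 1/116 ≈ 0.0086207)
102*(u + 72) = 102*(1/116 + 72) = 102*(8353/116) = 426003/58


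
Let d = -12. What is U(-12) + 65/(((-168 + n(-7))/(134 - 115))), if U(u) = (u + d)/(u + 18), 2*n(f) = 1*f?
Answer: -3842/343 ≈ -11.201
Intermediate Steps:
n(f) = f/2 (n(f) = (1*f)/2 = f/2)
U(u) = (-12 + u)/(18 + u) (U(u) = (u - 12)/(u + 18) = (-12 + u)/(18 + u))
U(-12) + 65/(((-168 + n(-7))/(134 - 115))) = (-12 - 12)/(18 - 12) + 65/(((-168 + (1/2)*(-7))/(134 - 115))) = -24/6 + 65/(((-168 - 7/2)/19)) = (1/6)*(-24) + 65/((-343/2*1/19)) = -4 + 65/(-343/38) = -4 + 65*(-38/343) = -4 - 2470/343 = -3842/343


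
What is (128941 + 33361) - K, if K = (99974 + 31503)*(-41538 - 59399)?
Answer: 13271056251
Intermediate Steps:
K = -13270893949 (K = 131477*(-100937) = -13270893949)
(128941 + 33361) - K = (128941 + 33361) - 1*(-13270893949) = 162302 + 13270893949 = 13271056251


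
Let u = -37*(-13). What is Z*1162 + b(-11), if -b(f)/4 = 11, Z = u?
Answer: 558878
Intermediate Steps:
u = 481
Z = 481
b(f) = -44 (b(f) = -4*11 = -44)
Z*1162 + b(-11) = 481*1162 - 44 = 558922 - 44 = 558878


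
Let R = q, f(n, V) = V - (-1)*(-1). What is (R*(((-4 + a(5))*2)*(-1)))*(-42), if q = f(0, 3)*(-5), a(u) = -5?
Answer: 7560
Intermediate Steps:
f(n, V) = -1 + V (f(n, V) = V - 1*1 = V - 1 = -1 + V)
q = -10 (q = (-1 + 3)*(-5) = 2*(-5) = -10)
R = -10
(R*(((-4 + a(5))*2)*(-1)))*(-42) = -10*(-4 - 5)*2*(-1)*(-42) = -10*(-9*2)*(-1)*(-42) = -(-180)*(-1)*(-42) = -10*18*(-42) = -180*(-42) = 7560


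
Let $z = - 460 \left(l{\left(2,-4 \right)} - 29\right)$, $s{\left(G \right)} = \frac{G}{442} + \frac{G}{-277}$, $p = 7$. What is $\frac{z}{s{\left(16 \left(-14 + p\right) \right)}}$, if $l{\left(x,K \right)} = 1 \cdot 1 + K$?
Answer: $\frac{22527856}{231} \approx 97523.0$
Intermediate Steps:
$l{\left(x,K \right)} = 1 + K$
$s{\left(G \right)} = - \frac{165 G}{122434}$ ($s{\left(G \right)} = G \frac{1}{442} + G \left(- \frac{1}{277}\right) = \frac{G}{442} - \frac{G}{277} = - \frac{165 G}{122434}$)
$z = 14720$ ($z = - 460 \left(\left(1 - 4\right) - 29\right) = - 460 \left(-3 - 29\right) = \left(-460\right) \left(-32\right) = 14720$)
$\frac{z}{s{\left(16 \left(-14 + p\right) \right)}} = \frac{14720}{\left(- \frac{165}{122434}\right) 16 \left(-14 + 7\right)} = \frac{14720}{\left(- \frac{165}{122434}\right) 16 \left(-7\right)} = \frac{14720}{\left(- \frac{165}{122434}\right) \left(-112\right)} = \frac{14720}{\frac{9240}{61217}} = 14720 \cdot \frac{61217}{9240} = \frac{22527856}{231}$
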